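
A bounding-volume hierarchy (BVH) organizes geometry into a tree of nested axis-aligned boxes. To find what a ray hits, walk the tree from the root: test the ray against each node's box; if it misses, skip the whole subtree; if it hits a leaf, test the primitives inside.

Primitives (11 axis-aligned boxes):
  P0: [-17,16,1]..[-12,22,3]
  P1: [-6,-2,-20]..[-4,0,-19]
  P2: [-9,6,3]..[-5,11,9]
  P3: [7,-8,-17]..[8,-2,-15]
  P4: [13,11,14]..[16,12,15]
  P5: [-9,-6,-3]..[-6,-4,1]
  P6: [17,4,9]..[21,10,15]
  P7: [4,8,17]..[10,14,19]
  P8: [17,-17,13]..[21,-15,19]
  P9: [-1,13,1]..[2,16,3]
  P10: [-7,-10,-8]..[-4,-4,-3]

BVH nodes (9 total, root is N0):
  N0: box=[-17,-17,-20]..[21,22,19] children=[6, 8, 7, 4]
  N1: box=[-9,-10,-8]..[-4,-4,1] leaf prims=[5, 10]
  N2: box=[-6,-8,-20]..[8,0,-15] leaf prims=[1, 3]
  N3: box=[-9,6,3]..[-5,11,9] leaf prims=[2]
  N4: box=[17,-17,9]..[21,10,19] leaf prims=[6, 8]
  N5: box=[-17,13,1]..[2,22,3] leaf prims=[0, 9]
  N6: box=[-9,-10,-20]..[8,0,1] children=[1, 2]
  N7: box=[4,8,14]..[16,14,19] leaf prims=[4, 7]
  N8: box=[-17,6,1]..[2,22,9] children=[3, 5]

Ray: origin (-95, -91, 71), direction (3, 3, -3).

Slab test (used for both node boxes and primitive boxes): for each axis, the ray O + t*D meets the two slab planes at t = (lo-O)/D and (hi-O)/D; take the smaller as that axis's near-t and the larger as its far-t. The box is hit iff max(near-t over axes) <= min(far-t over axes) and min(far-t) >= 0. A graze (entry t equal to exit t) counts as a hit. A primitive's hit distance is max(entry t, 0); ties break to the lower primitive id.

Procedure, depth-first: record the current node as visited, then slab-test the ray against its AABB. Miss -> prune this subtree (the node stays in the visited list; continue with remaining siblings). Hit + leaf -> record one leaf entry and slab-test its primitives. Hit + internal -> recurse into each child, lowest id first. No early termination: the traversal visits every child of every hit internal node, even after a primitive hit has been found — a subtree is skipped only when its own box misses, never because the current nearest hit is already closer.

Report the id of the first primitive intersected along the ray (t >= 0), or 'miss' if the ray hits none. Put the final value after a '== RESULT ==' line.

Walk:
N0 x:[26,116/3] y:[74/3,113/3] z:[52/3,91/3] -> hit [26,91/3], descend [4, 6, 7, 8]
  N4 x:[112/3,116/3] y:[74/3,101/3] z:[52/3,62/3] -> miss, prune
  N6 x:[86/3,103/3] y:[27,91/3] z:[70/3,91/3] -> hit [86/3,91/3], descend [1, 2]
    N1 x:[86/3,91/3] y:[27,29] z:[70/3,79/3] -> miss, prune
    N2 x:[89/3,103/3] y:[83/3,91/3] z:[86/3,91/3] -> hit [89/3,91/3] leaf, test {P1@t=30, P3(miss)}
  N7 x:[33,37] y:[33,35] z:[52/3,19] -> miss, prune
  N8 x:[26,97/3] y:[97/3,113/3] z:[62/3,70/3] -> miss, prune

Summary -> nodes [0, 4, 6, 1, 2, 7, 8]; box-tests=7; leaf-entries=1; first=P1

== RESULT ==
1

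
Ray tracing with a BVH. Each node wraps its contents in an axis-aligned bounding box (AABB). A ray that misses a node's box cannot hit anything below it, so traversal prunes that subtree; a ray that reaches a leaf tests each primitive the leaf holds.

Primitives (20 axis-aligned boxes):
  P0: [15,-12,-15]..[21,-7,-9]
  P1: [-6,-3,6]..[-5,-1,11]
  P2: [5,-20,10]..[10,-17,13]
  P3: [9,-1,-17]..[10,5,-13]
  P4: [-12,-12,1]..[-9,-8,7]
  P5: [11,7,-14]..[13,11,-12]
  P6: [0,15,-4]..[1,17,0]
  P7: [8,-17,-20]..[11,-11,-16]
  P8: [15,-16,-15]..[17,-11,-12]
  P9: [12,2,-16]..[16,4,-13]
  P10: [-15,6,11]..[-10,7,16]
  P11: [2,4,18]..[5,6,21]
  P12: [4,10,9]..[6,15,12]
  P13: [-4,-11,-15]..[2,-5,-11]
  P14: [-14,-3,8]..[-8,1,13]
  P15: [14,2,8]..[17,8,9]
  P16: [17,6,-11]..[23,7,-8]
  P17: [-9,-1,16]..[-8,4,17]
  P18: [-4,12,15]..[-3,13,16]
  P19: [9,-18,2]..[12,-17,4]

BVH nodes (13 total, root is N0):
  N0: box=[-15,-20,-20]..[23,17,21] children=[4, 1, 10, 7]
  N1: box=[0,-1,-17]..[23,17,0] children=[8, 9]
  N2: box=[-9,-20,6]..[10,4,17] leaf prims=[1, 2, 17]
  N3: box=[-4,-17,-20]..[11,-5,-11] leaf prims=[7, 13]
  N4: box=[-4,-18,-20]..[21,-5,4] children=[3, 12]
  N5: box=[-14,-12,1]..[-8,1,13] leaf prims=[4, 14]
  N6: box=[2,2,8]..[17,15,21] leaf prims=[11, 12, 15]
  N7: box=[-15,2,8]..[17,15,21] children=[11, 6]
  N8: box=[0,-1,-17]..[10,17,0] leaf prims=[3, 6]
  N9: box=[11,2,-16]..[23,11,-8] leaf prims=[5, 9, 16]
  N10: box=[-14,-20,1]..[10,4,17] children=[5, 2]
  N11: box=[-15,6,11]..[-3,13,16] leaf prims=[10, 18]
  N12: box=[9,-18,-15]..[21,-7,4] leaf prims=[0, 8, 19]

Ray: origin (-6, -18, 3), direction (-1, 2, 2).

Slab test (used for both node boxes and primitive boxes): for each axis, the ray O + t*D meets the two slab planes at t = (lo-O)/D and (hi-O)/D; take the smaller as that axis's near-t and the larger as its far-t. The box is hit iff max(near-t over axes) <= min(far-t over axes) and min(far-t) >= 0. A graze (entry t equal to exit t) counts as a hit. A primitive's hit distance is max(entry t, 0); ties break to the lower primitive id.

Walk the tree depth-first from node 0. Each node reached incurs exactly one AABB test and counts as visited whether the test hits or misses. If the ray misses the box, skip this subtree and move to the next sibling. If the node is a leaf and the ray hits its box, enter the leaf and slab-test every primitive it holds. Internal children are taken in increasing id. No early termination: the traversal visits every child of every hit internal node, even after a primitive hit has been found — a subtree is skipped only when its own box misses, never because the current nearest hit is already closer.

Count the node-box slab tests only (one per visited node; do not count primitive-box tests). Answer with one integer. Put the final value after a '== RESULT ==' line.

Traverse from the root:
N0 x:[-29,9] y:[-1,35/2] z:[-23/2,9] -> hit [-1,9], descend [1, 4, 7, 10]
  N1 x:[-29,-6] y:[17/2,35/2] z:[-10,-3/2] -> miss, prune
  N4 x:[-27,-2] y:[0,13/2] z:[-23/2,1/2] -> miss, prune
  N7 x:[-23,9] y:[10,33/2] z:[5/2,9] -> miss, prune
  N10 x:[-16,8] y:[-1,11] z:[-1,7] -> hit [-1,7], descend [2, 5]
    N2 x:[-16,3] y:[-1,11] z:[3/2,7] -> hit [3/2,3] leaf, test {P1(miss), P2(miss), P17(miss)}
    N5 x:[2,8] y:[3,19/2] z:[-1,5] -> hit [3,5] leaf, test {P4(miss), P14(miss)}

7 AABB tests over nodes [0, 1, 4, 7, 10, 2, 5]; 2 leaves entered; closest miss.

== RESULT ==
7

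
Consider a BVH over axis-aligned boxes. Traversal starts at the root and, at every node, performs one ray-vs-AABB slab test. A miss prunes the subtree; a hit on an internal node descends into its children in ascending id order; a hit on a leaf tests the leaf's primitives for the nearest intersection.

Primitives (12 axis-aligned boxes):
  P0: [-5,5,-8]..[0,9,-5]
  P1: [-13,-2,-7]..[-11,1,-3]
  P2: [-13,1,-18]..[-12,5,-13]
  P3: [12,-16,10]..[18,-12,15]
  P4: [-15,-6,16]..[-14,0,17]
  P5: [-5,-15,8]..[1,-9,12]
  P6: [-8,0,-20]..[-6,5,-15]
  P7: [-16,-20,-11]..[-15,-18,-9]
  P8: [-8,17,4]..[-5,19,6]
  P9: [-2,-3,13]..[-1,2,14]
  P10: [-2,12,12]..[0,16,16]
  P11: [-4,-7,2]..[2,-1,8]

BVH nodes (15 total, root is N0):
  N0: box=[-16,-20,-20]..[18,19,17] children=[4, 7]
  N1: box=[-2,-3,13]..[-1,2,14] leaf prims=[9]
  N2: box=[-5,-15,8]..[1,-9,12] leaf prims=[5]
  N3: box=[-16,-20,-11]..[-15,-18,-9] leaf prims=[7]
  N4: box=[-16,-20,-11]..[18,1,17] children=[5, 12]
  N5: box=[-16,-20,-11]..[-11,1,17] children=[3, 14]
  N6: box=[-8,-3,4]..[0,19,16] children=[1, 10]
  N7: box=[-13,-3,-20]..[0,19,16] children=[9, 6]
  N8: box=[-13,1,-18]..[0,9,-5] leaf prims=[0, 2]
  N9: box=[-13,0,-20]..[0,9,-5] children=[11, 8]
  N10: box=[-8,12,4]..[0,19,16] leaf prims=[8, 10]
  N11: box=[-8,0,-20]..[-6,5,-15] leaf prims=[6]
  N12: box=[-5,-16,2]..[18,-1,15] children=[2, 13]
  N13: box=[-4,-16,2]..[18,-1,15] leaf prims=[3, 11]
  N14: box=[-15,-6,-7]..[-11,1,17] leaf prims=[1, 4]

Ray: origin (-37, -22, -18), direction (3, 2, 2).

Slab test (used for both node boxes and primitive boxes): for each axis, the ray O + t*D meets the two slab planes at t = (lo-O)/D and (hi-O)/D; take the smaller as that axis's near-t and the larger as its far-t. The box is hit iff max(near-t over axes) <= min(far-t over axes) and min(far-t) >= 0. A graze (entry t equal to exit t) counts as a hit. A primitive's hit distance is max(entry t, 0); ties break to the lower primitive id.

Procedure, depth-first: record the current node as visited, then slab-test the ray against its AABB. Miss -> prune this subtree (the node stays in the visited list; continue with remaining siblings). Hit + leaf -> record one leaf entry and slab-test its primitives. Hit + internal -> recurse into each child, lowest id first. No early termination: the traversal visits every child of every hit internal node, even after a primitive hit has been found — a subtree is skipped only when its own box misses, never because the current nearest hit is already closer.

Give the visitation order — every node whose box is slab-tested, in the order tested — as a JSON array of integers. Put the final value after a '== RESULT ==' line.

Walk:
N0 x:[7,55/3] y:[1,41/2] z:[-1,35/2] -> hit [7,35/2], descend [4, 7]
  N4 x:[7,55/3] y:[1,23/2] z:[7/2,35/2] -> hit [7,23/2], descend [5, 12]
    N5 x:[7,26/3] y:[1,23/2] z:[7/2,35/2] -> hit [7,26/3], descend [3, 14]
      N3 x:[7,22/3] y:[1,2] z:[7/2,9/2] -> miss, prune
      N14 x:[22/3,26/3] y:[8,23/2] z:[11/2,35/2] -> hit [8,26/3] leaf, test {P1(miss), P4(miss)}
    N12 x:[32/3,55/3] y:[3,21/2] z:[10,33/2] -> miss, prune
  N7 x:[8,37/3] y:[19/2,41/2] z:[-1,17] -> hit [19/2,37/3], descend [6, 9]
    N6 x:[29/3,37/3] y:[19/2,41/2] z:[11,17] -> hit [11,37/3], descend [1, 10]
      N1 x:[35/3,12] y:[19/2,12] z:[31/2,16] -> miss, prune
      N10 x:[29/3,37/3] y:[17,41/2] z:[11,17] -> miss, prune
    N9 x:[8,37/3] y:[11,31/2] z:[-1,13/2] -> miss, prune

Summary -> nodes [0, 4, 5, 3, 14, 12, 7, 6, 1, 10, 9]; box-tests=11; leaf-entries=1; first=miss

== RESULT ==
[0, 4, 5, 3, 14, 12, 7, 6, 1, 10, 9]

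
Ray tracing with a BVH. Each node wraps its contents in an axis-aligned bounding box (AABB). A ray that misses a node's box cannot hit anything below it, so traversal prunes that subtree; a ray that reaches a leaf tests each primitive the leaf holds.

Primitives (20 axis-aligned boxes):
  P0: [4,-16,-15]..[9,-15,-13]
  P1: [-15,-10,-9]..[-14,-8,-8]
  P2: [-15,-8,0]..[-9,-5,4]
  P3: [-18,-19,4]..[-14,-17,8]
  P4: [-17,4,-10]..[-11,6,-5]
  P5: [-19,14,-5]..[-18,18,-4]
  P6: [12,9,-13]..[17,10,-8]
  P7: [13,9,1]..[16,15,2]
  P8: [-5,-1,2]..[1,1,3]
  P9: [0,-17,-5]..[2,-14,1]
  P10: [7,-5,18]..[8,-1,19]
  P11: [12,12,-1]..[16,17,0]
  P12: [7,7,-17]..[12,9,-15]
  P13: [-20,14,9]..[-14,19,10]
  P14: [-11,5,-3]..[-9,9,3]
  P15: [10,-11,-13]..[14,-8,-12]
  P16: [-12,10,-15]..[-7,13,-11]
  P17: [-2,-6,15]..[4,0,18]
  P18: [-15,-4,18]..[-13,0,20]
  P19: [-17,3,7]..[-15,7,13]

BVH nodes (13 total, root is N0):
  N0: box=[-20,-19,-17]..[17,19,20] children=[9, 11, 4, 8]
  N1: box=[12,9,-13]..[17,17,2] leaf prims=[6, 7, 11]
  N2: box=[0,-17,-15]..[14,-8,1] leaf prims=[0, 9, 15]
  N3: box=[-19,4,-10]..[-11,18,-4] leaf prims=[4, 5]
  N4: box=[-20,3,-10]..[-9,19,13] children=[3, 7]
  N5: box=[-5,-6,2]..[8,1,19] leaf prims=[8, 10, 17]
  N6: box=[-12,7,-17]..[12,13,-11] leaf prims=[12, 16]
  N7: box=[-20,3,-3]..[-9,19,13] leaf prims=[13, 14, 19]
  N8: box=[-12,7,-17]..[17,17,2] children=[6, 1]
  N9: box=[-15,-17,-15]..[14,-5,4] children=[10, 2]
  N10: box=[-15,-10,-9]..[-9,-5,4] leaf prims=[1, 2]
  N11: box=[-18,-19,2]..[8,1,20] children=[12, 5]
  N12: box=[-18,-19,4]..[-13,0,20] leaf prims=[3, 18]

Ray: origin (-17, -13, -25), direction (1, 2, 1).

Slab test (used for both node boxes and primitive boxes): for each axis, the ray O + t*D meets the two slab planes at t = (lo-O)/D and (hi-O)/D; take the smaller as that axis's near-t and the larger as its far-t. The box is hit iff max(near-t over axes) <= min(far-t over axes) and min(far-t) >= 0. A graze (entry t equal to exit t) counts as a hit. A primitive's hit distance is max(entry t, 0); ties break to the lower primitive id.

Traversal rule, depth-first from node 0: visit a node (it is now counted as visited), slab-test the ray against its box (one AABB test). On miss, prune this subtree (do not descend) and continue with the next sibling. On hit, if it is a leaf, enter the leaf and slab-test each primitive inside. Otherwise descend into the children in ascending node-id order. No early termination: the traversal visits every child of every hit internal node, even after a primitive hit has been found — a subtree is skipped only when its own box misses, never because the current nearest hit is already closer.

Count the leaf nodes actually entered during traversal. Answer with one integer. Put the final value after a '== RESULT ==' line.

Trace the traversal:
N0 x:[-3,34] y:[-3,16] z:[8,45] -> hit [8,16], descend [4, 8, 9, 11]
  N4 x:[-3,8] y:[8,16] z:[15,38] -> miss, prune
  N8 x:[5,34] y:[10,15] z:[8,27] -> hit [10,15], descend [1, 6]
    N1 x:[29,34] y:[11,15] z:[12,27] -> miss, prune
    N6 x:[5,29] y:[10,13] z:[8,14] -> hit [10,13] leaf, test {P12(miss), P16(miss)}
  N9 x:[2,31] y:[-2,4] z:[10,29] -> miss, prune
  N11 x:[-1,25] y:[-3,7] z:[27,45] -> miss, prune

Summary -> nodes [0, 4, 8, 1, 6, 9, 11]; box-tests=7; leaf-entries=1; first=miss

== RESULT ==
1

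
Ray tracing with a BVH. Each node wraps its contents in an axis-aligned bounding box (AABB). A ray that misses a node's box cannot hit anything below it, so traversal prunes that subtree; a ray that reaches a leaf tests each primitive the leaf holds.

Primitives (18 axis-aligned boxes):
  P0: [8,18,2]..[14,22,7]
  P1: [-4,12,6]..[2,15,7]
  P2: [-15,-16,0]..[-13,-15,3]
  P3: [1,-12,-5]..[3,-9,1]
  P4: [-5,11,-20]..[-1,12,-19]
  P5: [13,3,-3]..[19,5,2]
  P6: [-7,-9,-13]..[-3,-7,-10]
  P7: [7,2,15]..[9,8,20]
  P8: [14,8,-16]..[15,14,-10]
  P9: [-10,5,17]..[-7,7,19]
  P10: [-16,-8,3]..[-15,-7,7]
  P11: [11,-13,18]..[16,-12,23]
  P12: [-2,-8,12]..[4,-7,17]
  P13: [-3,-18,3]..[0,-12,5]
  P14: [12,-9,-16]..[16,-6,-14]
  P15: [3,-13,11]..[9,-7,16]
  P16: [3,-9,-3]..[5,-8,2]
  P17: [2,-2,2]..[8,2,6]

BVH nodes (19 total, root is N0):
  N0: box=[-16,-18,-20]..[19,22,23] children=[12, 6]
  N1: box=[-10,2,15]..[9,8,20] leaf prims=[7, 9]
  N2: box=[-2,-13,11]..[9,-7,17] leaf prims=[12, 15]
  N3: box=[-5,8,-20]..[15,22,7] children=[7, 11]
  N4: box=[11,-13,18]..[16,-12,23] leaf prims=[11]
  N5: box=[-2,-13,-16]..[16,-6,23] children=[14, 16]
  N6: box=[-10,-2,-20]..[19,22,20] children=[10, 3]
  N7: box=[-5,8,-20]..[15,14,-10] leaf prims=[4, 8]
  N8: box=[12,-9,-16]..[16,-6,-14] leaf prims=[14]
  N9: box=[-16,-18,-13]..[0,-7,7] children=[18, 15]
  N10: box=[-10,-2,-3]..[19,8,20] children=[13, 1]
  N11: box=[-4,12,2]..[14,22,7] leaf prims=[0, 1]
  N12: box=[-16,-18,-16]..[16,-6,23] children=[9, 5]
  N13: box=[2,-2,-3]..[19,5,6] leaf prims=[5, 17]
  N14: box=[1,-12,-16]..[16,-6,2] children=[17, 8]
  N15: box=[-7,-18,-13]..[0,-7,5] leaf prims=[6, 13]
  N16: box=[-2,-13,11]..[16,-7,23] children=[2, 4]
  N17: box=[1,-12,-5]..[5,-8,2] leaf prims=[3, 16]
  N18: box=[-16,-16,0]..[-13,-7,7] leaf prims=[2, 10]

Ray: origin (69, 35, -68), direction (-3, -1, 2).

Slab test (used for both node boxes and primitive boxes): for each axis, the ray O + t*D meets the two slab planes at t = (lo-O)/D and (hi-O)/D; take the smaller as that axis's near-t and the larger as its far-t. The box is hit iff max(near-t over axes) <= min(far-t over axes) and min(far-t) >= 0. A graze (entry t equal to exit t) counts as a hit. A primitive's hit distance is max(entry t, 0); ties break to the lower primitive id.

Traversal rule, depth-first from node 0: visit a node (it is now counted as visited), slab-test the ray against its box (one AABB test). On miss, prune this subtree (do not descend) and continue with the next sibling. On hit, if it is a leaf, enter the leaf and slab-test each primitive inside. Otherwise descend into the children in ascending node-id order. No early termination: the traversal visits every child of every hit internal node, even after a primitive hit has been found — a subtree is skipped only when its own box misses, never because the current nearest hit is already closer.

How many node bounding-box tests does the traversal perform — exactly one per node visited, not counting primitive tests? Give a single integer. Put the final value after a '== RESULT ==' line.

Trace the traversal:
N0 x:[50/3,85/3] y:[13,53] z:[24,91/2] -> hit [24,85/3], descend [6, 12]
  N6 x:[50/3,79/3] y:[13,37] z:[24,44] -> hit [24,79/3], descend [3, 10]
    N3 x:[18,74/3] y:[13,27] z:[24,75/2] -> hit [24,74/3], descend [7, 11]
      N7 x:[18,74/3] y:[21,27] z:[24,29] -> hit [24,74/3] leaf, test {P4@t=24, P8(miss)}
      N11 x:[55/3,73/3] y:[13,23] z:[35,75/2] -> miss, prune
    N10 x:[50/3,79/3] y:[27,37] z:[65/2,44] -> miss, prune
  N12 x:[53/3,85/3] y:[41,53] z:[26,91/2] -> miss, prune

order=[0, 6, 3, 7, 11, 10, 12]  |boxes|=7  |leaves|=1  hit=P4

== RESULT ==
7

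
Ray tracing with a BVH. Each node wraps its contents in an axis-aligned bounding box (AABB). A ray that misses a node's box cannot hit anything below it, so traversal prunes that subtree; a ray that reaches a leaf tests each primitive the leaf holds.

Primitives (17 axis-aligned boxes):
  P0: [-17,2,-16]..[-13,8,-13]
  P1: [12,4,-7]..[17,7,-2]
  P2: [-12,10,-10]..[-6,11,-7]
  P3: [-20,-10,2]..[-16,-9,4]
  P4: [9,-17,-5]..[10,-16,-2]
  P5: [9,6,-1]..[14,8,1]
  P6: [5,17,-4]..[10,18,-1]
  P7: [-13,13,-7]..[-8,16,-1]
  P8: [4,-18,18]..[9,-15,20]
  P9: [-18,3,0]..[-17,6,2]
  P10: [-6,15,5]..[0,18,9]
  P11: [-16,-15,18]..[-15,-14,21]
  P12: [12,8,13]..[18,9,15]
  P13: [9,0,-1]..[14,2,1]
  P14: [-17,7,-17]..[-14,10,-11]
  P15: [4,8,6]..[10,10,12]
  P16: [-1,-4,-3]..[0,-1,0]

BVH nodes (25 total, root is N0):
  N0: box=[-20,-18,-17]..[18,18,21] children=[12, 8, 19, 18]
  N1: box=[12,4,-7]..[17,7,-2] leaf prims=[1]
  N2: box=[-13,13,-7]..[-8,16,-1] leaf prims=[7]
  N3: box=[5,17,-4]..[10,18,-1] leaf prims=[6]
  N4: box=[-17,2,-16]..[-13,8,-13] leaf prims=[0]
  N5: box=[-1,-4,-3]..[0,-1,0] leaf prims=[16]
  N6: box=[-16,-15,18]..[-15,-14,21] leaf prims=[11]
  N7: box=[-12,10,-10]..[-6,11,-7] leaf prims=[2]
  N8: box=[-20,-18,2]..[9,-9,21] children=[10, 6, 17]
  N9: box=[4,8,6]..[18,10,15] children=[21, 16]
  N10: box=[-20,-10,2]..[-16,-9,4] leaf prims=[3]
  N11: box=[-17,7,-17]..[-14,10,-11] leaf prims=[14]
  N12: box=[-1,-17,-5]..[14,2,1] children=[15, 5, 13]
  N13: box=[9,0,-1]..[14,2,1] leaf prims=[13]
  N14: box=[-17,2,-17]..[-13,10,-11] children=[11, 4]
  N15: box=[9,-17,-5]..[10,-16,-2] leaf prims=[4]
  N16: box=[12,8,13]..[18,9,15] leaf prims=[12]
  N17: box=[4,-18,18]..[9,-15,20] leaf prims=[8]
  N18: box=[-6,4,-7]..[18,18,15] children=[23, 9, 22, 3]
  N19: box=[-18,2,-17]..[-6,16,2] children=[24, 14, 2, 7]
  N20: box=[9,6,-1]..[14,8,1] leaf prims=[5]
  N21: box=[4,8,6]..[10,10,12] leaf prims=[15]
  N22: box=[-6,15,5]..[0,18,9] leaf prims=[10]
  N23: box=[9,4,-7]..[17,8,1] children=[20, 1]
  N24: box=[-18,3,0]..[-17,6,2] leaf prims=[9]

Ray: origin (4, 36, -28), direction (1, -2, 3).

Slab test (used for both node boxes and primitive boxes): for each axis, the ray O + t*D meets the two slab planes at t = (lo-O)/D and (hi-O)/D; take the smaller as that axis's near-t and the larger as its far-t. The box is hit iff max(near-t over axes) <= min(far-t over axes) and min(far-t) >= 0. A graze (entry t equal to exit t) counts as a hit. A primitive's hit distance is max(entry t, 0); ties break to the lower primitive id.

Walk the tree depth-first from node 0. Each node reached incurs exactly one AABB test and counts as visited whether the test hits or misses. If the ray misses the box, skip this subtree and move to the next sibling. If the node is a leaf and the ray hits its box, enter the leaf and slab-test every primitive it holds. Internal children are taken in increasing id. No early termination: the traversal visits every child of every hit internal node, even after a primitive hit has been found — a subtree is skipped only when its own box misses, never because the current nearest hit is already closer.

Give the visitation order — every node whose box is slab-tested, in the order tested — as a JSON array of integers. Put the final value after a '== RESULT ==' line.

Traverse from the root:
N0 x:[-24,14] y:[9,27] z:[11/3,49/3] -> hit [9,14], descend [8, 12, 18, 19]
  N8 x:[-24,5] y:[45/2,27] z:[10,49/3] -> miss, prune
  N12 x:[-5,10] y:[17,53/2] z:[23/3,29/3] -> miss, prune
  N18 x:[-10,14] y:[9,16] z:[7,43/3] -> hit [9,14], descend [3, 9, 22, 23]
    N3 x:[1,6] y:[9,19/2] z:[8,9] -> miss, prune
    N9 x:[0,14] y:[13,14] z:[34/3,43/3] -> hit [13,14], descend [16, 21]
      N16 x:[8,14] y:[27/2,14] z:[41/3,43/3] -> hit [41/3,14] leaf, test {P12@t=41/3}
      N21 x:[0,6] y:[13,14] z:[34/3,40/3] -> miss, prune
    N22 x:[-10,-4] y:[9,21/2] z:[11,37/3] -> miss, prune
    N23 x:[5,13] y:[14,16] z:[7,29/3] -> miss, prune
  N19 x:[-22,-10] y:[10,17] z:[11/3,10] -> miss, prune

Summary -> nodes [0, 8, 12, 18, 3, 9, 16, 21, 22, 23, 19]; box-tests=11; leaf-entries=1; first=P12

== RESULT ==
[0, 8, 12, 18, 3, 9, 16, 21, 22, 23, 19]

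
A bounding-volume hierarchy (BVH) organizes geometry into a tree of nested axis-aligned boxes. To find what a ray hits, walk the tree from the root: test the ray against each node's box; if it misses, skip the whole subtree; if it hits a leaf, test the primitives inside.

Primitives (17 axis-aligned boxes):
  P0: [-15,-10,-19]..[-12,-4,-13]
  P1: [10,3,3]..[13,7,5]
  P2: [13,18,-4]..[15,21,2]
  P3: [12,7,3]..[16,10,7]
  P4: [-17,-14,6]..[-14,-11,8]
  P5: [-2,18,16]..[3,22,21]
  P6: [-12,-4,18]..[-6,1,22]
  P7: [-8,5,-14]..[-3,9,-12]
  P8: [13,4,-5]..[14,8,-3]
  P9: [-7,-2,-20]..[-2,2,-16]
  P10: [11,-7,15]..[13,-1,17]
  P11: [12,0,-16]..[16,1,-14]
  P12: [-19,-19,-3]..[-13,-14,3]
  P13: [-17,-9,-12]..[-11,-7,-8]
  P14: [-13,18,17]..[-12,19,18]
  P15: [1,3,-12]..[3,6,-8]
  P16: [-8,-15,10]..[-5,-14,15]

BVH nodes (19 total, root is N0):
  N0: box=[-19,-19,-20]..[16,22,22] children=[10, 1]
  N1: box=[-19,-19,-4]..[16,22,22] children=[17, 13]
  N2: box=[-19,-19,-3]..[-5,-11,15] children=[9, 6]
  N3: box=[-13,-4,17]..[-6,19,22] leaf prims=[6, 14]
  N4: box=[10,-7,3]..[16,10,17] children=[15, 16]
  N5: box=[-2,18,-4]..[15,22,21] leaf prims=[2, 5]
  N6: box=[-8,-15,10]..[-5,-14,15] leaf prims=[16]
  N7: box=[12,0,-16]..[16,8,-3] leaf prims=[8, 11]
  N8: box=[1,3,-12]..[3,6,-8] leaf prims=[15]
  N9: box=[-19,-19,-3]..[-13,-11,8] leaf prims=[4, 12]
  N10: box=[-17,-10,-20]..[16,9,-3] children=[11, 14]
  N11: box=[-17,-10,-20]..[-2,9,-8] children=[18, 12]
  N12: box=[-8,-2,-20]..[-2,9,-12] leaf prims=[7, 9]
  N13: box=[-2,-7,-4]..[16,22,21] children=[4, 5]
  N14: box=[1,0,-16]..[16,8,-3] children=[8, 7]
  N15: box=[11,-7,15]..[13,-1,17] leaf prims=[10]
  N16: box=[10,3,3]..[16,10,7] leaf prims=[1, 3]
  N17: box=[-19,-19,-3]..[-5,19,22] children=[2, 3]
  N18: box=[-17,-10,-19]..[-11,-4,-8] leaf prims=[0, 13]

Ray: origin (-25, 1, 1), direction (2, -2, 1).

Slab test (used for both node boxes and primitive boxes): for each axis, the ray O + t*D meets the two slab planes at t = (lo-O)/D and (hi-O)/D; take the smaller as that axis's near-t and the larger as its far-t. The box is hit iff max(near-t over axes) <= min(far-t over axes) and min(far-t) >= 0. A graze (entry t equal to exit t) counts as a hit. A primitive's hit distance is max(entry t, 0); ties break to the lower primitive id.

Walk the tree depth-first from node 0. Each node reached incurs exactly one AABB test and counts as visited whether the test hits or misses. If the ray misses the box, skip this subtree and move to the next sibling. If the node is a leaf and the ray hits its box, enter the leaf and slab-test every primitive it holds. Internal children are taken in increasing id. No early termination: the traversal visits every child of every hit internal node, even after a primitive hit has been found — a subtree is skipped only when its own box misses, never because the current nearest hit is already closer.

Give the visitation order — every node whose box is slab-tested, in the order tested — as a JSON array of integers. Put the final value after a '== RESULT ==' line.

Walk:
N0 x:[3,41/2] y:[-21/2,10] z:[-21,21] -> hit [3,10], descend [1, 10]
  N1 x:[3,41/2] y:[-21/2,10] z:[-5,21] -> hit [3,10], descend [13, 17]
    N13 x:[23/2,41/2] y:[-21/2,4] z:[-5,20] -> miss, prune
    N17 x:[3,10] y:[-9,10] z:[-4,21] -> hit [3,10], descend [2, 3]
      N2 x:[3,10] y:[6,10] z:[-4,14] -> hit [6,10], descend [6, 9]
        N6 x:[17/2,10] y:[15/2,8] z:[9,14] -> miss, prune
        N9 x:[3,6] y:[6,10] z:[-4,7] -> hit [6,6] leaf, test {P4(miss), P12(miss)}
      N3 x:[6,19/2] y:[-9,5/2] z:[16,21] -> miss, prune
  N10 x:[4,41/2] y:[-4,11/2] z:[-21,-4] -> miss, prune

order=[0, 1, 13, 17, 2, 6, 9, 3, 10]  |boxes|=9  |leaves|=1  hit=miss

== RESULT ==
[0, 1, 13, 17, 2, 6, 9, 3, 10]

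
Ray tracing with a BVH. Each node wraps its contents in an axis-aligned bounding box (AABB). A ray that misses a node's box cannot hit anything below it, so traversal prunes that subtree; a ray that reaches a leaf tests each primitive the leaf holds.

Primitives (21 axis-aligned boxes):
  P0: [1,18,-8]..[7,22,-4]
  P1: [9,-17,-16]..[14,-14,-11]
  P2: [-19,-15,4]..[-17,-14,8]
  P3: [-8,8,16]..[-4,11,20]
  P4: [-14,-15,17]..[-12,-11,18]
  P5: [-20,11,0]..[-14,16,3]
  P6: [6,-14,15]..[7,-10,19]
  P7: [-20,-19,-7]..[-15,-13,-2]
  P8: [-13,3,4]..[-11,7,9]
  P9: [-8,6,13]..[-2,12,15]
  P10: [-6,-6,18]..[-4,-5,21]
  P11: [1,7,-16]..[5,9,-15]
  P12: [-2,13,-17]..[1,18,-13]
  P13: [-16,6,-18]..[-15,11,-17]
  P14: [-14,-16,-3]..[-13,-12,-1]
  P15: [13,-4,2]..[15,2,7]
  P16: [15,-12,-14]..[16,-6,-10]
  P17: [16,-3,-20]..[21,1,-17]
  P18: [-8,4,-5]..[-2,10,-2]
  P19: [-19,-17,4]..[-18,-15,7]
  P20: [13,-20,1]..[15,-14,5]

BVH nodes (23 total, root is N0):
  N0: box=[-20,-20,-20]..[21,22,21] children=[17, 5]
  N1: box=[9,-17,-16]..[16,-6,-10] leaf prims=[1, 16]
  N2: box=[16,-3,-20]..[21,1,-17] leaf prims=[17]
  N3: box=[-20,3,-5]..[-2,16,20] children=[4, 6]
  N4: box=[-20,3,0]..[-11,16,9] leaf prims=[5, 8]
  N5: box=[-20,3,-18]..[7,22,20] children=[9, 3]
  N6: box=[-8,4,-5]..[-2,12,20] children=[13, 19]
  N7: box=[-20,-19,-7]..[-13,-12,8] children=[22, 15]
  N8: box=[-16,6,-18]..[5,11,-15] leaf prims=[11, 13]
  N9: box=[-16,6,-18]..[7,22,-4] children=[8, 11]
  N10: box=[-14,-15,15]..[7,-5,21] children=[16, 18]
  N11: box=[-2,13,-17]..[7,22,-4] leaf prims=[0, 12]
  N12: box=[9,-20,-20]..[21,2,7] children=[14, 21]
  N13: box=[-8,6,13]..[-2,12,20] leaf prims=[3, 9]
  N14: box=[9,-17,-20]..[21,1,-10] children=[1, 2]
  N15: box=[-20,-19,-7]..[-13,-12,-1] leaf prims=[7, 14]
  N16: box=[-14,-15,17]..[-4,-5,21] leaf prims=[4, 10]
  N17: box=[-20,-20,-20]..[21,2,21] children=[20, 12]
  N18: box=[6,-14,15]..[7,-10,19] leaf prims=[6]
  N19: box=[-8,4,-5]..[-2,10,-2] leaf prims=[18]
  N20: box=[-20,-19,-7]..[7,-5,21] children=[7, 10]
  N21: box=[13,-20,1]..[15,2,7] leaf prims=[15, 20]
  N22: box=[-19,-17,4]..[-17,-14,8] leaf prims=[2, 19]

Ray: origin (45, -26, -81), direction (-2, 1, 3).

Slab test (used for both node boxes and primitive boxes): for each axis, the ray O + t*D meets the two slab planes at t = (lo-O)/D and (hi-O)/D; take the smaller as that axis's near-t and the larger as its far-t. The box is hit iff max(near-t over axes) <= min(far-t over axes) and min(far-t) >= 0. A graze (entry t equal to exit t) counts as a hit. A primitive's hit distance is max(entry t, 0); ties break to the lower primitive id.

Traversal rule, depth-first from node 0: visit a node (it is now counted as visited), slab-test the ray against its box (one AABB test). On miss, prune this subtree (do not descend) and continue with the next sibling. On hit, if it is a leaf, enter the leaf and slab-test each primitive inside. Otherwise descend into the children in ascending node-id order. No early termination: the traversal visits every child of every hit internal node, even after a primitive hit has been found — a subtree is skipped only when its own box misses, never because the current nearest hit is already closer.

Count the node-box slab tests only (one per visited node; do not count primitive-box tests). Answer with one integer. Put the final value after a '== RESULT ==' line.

Trace the traversal:
N0 x:[12,65/2] y:[6,48] z:[61/3,34] -> hit [61/3,65/2], descend [5, 17]
  N5 x:[19,65/2] y:[29,48] z:[21,101/3] -> hit [29,65/2], descend [3, 9]
    N3 x:[47/2,65/2] y:[29,42] z:[76/3,101/3] -> hit [29,65/2], descend [4, 6]
      N4 x:[28,65/2] y:[29,42] z:[27,30] -> hit [29,30] leaf, test {P5(miss), P8@t=29}
      N6 x:[47/2,53/2] y:[30,38] z:[76/3,101/3] -> miss, prune
    N9 x:[19,61/2] y:[32,48] z:[21,77/3] -> miss, prune
  N17 x:[12,65/2] y:[6,28] z:[61/3,34] -> hit [61/3,28], descend [12, 20]
    N12 x:[12,18] y:[6,28] z:[61/3,88/3] -> miss, prune
    N20 x:[19,65/2] y:[7,21] z:[74/3,34] -> miss, prune

Summary -> nodes [0, 5, 3, 4, 6, 9, 17, 12, 20]; box-tests=9; leaf-entries=1; first=P8

== RESULT ==
9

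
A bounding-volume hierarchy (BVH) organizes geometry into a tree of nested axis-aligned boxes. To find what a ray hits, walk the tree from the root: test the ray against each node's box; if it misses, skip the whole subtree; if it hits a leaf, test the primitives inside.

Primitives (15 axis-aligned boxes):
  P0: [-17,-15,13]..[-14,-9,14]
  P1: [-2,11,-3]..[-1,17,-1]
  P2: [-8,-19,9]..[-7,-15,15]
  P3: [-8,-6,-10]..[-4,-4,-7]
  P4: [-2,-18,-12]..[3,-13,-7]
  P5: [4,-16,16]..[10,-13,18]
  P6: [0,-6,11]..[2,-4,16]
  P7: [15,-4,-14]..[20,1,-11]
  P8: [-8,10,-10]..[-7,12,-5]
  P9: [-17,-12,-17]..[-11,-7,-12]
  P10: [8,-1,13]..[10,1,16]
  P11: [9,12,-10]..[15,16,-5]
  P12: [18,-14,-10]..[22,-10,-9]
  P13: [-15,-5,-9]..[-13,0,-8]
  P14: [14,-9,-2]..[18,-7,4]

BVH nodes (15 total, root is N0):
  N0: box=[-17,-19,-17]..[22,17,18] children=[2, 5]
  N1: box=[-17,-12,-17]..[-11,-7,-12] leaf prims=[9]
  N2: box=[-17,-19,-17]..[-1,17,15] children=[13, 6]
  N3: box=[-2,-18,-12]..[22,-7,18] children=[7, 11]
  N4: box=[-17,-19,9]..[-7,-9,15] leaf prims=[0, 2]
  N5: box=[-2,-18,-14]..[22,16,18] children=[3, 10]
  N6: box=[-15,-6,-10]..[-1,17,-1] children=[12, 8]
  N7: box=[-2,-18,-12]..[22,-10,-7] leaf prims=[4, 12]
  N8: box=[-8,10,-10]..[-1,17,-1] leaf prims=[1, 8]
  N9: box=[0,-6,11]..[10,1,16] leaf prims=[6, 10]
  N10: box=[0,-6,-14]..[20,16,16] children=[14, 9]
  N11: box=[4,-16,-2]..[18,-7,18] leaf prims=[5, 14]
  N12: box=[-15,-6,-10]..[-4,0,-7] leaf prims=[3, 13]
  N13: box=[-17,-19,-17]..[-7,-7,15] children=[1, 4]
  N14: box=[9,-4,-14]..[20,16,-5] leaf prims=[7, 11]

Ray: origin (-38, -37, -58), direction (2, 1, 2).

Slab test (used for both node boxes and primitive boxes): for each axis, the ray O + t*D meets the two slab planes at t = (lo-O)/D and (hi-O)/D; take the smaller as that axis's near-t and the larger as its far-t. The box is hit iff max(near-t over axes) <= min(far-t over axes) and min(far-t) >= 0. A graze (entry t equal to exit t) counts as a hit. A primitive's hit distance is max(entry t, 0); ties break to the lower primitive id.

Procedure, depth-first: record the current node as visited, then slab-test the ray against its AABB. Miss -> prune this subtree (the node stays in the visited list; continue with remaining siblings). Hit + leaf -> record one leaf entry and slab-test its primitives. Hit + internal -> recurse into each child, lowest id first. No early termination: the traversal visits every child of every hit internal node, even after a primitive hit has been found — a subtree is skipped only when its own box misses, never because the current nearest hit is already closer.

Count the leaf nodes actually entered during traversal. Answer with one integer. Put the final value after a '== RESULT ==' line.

Walk:
N0 x:[21/2,30] y:[18,54] z:[41/2,38] -> hit [41/2,30], descend [2, 5]
  N2 x:[21/2,37/2] y:[18,54] z:[41/2,73/2] -> miss, prune
  N5 x:[18,30] y:[19,53] z:[22,38] -> hit [22,30], descend [3, 10]
    N3 x:[18,30] y:[19,30] z:[23,38] -> hit [23,30], descend [7, 11]
      N7 x:[18,30] y:[19,27] z:[23,51/2] -> hit [23,51/2] leaf, test {P4(miss), P12(miss)}
      N11 x:[21,28] y:[21,30] z:[28,38] -> hit [28,28] leaf, test {P5(miss), P14@t=28}
    N10 x:[19,29] y:[31,53] z:[22,37] -> miss, prune

Summary -> nodes [0, 2, 5, 3, 7, 11, 10]; box-tests=7; leaf-entries=2; first=P14

== RESULT ==
2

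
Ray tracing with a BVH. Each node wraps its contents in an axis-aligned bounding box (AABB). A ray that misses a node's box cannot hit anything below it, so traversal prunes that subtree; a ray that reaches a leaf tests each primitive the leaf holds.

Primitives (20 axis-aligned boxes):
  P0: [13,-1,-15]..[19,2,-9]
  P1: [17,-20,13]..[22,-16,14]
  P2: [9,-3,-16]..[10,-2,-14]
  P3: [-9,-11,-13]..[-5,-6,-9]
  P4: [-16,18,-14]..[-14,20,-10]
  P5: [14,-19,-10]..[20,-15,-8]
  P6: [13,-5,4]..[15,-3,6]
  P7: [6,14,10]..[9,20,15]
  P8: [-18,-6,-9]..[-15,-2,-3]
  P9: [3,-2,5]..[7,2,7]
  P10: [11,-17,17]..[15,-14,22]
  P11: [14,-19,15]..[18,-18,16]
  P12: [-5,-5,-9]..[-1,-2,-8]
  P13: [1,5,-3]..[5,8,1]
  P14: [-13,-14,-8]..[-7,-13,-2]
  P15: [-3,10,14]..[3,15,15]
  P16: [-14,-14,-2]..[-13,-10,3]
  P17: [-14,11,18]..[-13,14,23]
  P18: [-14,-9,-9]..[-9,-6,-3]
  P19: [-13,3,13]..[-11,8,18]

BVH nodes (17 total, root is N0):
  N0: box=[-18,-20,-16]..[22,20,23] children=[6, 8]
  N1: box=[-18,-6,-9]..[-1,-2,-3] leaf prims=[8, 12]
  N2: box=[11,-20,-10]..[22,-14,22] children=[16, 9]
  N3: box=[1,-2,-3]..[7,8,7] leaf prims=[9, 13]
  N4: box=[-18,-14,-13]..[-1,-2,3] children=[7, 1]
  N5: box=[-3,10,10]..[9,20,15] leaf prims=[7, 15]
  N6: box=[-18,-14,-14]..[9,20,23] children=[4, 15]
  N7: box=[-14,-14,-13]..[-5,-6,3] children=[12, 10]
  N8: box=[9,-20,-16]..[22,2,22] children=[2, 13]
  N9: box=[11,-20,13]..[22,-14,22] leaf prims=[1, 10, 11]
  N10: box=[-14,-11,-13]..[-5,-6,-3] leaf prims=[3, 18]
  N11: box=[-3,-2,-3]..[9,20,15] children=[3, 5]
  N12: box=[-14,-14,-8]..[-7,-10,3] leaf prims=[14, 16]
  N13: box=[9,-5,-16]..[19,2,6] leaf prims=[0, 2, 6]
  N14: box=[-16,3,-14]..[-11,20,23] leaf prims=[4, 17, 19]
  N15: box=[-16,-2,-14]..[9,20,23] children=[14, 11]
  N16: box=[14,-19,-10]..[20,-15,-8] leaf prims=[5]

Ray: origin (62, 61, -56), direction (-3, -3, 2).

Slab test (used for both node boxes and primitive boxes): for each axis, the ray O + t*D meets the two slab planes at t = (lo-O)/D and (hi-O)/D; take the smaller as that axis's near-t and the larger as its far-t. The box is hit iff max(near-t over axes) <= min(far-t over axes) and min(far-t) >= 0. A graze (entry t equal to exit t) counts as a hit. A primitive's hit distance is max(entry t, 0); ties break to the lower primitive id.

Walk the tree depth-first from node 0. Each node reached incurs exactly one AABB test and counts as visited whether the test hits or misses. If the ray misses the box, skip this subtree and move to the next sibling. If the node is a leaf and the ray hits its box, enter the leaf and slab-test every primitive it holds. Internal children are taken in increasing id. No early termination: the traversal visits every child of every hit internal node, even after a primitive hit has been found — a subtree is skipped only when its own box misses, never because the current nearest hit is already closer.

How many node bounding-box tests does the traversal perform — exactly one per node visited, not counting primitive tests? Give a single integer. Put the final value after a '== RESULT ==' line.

Walk:
N0 x:[40/3,80/3] y:[41/3,27] z:[20,79/2] -> hit [20,80/3], descend [6, 8]
  N6 x:[53/3,80/3] y:[41/3,25] z:[21,79/2] -> hit [21,25], descend [4, 15]
    N4 x:[21,80/3] y:[21,25] z:[43/2,59/2] -> hit [43/2,25], descend [1, 7]
      N1 x:[21,80/3] y:[21,67/3] z:[47/2,53/2] -> miss, prune
      N7 x:[67/3,76/3] y:[67/3,25] z:[43/2,59/2] -> hit [67/3,25], descend [10, 12]
        N10 x:[67/3,76/3] y:[67/3,24] z:[43/2,53/2] -> hit [67/3,24] leaf, test {P3@t=67/3, P18(miss)}
        N12 x:[23,76/3] y:[71/3,25] z:[24,59/2] -> hit [24,25] leaf, test {P14@t=74/3, P16(miss)}
    N15 x:[53/3,26] y:[41/3,21] z:[21,79/2] -> hit [21,21], descend [11, 14]
      N11 x:[53/3,65/3] y:[41/3,21] z:[53/2,71/2] -> miss, prune
      N14 x:[73/3,26] y:[41/3,58/3] z:[21,79/2] -> miss, prune
  N8 x:[40/3,53/3] y:[59/3,27] z:[20,39] -> miss, prune

Summary -> nodes [0, 6, 4, 1, 7, 10, 12, 15, 11, 14, 8]; box-tests=11; leaf-entries=2; first=P3

== RESULT ==
11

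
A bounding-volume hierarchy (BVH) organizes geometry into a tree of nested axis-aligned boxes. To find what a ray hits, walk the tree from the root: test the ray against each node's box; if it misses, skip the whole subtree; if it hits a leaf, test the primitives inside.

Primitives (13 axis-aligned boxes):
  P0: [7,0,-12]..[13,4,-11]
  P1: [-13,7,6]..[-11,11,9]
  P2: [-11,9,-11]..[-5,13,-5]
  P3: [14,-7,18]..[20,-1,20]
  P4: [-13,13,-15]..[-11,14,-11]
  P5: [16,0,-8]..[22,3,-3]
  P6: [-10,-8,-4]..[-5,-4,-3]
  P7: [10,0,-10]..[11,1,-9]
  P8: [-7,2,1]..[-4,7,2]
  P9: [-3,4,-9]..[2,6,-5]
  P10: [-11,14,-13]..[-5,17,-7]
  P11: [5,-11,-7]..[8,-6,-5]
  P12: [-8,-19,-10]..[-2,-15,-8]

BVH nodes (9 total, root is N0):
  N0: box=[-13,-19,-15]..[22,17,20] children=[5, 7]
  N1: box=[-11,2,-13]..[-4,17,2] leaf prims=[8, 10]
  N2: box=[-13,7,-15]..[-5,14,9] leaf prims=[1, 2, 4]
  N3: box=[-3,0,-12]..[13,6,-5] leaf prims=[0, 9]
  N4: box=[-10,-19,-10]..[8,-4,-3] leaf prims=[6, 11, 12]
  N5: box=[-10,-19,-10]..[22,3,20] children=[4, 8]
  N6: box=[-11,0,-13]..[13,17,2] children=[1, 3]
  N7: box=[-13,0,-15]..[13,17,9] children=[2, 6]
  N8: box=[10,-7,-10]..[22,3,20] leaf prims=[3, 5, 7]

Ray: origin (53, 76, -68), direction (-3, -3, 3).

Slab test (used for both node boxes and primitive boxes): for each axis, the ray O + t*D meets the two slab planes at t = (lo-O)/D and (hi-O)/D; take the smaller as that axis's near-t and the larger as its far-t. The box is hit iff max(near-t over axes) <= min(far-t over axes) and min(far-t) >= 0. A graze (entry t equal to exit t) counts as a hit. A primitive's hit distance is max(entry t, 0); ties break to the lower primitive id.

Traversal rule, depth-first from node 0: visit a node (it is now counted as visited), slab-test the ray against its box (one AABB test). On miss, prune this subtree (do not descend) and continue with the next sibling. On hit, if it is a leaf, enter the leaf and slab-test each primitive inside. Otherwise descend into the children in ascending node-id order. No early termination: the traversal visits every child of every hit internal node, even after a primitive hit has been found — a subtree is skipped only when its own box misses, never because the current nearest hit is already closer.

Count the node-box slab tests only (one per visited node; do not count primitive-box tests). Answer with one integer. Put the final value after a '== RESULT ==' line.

Walk:
N0 x:[31/3,22] y:[59/3,95/3] z:[53/3,88/3] -> hit [59/3,22], descend [5, 7]
  N5 x:[31/3,21] y:[73/3,95/3] z:[58/3,88/3] -> miss, prune
  N7 x:[40/3,22] y:[59/3,76/3] z:[53/3,77/3] -> hit [59/3,22], descend [2, 6]
    N2 x:[58/3,22] y:[62/3,23] z:[53/3,77/3] -> hit [62/3,22] leaf, test {P1(miss), P2@t=21, P4(miss)}
    N6 x:[40/3,64/3] y:[59/3,76/3] z:[55/3,70/3] -> hit [59/3,64/3], descend [1, 3]
      N1 x:[19,64/3] y:[59/3,74/3] z:[55/3,70/3] -> hit [59/3,64/3] leaf, test {P8(miss), P10@t=59/3}
      N3 x:[40/3,56/3] y:[70/3,76/3] z:[56/3,21] -> miss, prune

order=[0, 5, 7, 2, 6, 1, 3]  |boxes|=7  |leaves|=2  hit=P10

== RESULT ==
7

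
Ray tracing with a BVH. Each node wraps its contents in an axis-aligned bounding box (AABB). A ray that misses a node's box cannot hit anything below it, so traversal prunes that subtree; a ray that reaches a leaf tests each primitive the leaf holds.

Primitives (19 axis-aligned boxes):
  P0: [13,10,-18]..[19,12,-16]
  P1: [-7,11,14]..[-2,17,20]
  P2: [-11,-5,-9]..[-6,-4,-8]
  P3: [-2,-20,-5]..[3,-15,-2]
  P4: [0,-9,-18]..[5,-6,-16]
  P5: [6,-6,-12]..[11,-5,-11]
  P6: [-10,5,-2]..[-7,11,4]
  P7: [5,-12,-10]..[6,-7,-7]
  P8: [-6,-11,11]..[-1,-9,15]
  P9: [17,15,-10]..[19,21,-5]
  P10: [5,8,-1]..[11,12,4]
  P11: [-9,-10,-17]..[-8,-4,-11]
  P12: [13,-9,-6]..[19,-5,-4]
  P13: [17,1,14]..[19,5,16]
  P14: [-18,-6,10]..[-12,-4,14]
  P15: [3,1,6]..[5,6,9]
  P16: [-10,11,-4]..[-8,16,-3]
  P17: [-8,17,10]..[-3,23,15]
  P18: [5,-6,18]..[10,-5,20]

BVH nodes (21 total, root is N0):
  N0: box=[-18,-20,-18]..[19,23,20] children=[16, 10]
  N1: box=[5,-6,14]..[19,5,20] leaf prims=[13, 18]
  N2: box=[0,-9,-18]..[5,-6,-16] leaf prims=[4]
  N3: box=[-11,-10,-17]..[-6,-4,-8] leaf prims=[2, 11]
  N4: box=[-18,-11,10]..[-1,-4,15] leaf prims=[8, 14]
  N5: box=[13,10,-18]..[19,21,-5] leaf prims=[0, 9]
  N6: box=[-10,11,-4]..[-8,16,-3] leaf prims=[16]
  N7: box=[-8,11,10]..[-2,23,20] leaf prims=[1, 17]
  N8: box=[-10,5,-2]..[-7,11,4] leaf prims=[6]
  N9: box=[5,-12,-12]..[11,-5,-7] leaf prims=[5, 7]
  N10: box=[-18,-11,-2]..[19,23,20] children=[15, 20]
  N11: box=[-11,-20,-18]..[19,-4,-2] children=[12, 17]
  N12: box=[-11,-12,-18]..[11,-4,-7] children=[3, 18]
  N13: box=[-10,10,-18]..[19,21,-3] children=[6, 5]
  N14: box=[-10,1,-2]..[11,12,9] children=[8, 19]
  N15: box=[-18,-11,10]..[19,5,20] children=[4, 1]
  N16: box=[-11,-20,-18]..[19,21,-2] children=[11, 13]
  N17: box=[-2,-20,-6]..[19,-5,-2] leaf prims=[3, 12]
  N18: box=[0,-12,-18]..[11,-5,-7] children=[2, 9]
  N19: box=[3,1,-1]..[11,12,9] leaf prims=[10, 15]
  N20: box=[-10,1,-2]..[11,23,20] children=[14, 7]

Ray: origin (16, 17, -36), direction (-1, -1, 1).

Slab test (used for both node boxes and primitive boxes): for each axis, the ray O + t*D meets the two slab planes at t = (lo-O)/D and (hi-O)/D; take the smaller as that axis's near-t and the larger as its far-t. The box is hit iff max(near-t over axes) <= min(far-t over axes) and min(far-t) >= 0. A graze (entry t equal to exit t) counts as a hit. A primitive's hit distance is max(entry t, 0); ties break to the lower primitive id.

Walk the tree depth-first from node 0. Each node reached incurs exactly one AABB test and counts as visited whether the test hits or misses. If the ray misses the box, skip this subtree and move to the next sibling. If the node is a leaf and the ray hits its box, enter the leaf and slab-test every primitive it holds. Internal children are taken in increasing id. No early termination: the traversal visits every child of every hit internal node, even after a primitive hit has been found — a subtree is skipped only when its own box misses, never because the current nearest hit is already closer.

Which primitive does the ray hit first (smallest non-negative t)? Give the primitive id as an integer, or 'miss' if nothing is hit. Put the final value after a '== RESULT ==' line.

Trace the traversal:
N0 x:[-3,34] y:[-6,37] z:[18,56] -> hit [18,34], descend [10, 16]
  N10 x:[-3,34] y:[-6,28] z:[34,56] -> miss, prune
  N16 x:[-3,27] y:[-4,37] z:[18,34] -> hit [18,27], descend [11, 13]
    N11 x:[-3,27] y:[21,37] z:[18,34] -> hit [21,27], descend [12, 17]
      N12 x:[5,27] y:[21,29] z:[18,29] -> hit [21,27], descend [3, 18]
        N3 x:[22,27] y:[21,27] z:[19,28] -> hit [22,27] leaf, test {P2(miss), P11@t=24}
        N18 x:[5,16] y:[22,29] z:[18,29] -> miss, prune
      N17 x:[-3,18] y:[22,37] z:[30,34] -> miss, prune
    N13 x:[-3,26] y:[-4,7] z:[18,33] -> miss, prune

9 AABB tests over nodes [0, 10, 16, 11, 12, 3, 18, 17, 13]; 1 leaf entered; closest P11.

== RESULT ==
11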